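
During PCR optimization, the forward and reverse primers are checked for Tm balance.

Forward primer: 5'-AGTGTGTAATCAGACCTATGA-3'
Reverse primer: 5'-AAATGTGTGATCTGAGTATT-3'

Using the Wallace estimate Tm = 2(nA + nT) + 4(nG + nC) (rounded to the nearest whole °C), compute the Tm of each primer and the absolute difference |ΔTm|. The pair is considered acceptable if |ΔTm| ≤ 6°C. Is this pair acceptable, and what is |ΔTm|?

Forward: A=7 T=6 G=5 C=3 → Tm = 2·13 + 4·8 = 58°C.
Reverse: A=6 T=8 G=5 C=1 → Tm = 2·14 + 4·6 = 52°C.
|ΔTm| = |58 − 52| = 6°C, ≤ 6°C.

|ΔTm| = 6°C; the pair is acceptable.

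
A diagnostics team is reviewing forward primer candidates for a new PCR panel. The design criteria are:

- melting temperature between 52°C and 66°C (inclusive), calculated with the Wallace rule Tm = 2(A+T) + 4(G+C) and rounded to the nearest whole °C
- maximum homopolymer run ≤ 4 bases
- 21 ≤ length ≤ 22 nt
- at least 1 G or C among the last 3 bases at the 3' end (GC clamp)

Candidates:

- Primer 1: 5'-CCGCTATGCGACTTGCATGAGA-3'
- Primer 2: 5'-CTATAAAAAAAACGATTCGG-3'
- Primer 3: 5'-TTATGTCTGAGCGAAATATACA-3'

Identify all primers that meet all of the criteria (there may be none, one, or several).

Primer 3 only.

Primer 1 (22 nt, A=5 T=5 G=6 C=6): Tm = 2·10 + 4·12 = 68°C, outside 52–66°C ✗; longest run = 2 ✓; length 22 ✓; 3' end AGA has 1 G/C ✓ — fails.
Primer 2 (20 nt, A=10 T=4 G=3 C=3): Tm = 2·14 + 4·6 = 52°C ✓; longest run = 8, exceeds 4 ✗; length 20, outside 21–22 ✗; 3' end CGG has 3 G/C ✓ — fails.
Primer 3 (22 nt, A=8 T=7 G=4 C=3): Tm = 2·15 + 4·7 = 58°C ✓; longest run = 3 ✓; length 22 ✓; 3' end ACA has 1 G/C ✓ — passes.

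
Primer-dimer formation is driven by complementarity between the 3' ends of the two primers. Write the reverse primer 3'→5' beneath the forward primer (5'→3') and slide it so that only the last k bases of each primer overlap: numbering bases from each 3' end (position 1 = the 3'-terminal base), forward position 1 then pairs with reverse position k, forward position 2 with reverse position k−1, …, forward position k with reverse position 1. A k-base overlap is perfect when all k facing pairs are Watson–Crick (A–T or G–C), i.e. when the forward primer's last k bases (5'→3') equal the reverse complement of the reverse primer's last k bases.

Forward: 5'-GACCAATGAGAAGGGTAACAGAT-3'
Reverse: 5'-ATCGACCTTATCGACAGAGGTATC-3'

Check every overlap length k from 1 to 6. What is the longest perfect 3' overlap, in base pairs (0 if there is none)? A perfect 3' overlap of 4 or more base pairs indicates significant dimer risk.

Last 6 bases (5'→3') — forward …ACAGAT, reverse …GGTATC.
Reverse complement of the reverse primer's last 6 bases: GATACC; its first k bases are the reverse complement of the reverse primer's last k bases, so a perfect k-base overlap needs the forward primer's last k bases to equal them.
Comparing (forward last k vs required): k=1: T vs G ✗; k=2: AT vs GA ✗; k=3: GAT vs GAT ✓; k=4: AGAT vs GATA ✗; k=5: CAGAT vs GATAC ✗; k=6: ACAGAT vs GATACC ✗.
Only k = 3 is perfect, so the longest perfect 3' overlap is 3.

Longest perfect overlap: 3 complementary base pairs; below the dimer-risk threshold (threshold 4).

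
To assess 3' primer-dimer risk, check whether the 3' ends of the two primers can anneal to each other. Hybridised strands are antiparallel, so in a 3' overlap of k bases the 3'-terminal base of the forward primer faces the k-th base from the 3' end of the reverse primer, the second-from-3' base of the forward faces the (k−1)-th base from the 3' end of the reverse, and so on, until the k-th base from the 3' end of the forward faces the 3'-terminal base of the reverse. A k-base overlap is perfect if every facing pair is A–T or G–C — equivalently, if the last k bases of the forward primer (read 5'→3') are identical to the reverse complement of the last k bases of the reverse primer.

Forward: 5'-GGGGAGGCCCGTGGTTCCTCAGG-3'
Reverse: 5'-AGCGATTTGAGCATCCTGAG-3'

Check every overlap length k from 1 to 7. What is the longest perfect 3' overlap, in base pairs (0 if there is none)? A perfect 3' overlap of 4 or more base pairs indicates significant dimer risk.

Last 7 bases (5'→3') — forward …CCTCAGG, reverse …TCCTGAG.
Reverse complement of the reverse primer's last 7 bases: CTCAGGA; its first k bases are the reverse complement of the reverse primer's last k bases, so a perfect k-base overlap needs the forward primer's last k bases to equal them.
Comparing (forward last k vs required): k=1: G vs C ✗; k=2: GG vs CT ✗; k=3: AGG vs CTC ✗; k=4: CAGG vs CTCA ✗; k=5: TCAGG vs CTCAG ✗; k=6: CTCAGG vs CTCAGG ✓; k=7: CCTCAGG vs CTCAGGA ✗.
Only k = 6 is perfect, so the longest perfect 3' overlap is 6.

Longest perfect overlap: 6 complementary base pairs; significant dimer risk (threshold 4).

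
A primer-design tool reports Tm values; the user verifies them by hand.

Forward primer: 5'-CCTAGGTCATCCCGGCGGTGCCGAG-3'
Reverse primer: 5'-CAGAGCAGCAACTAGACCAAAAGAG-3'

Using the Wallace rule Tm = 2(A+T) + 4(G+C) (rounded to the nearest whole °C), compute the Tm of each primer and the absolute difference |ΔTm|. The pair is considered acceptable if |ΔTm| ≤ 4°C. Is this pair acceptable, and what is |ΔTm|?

Forward: A=3 T=4 G=9 C=9 → Tm = 2·7 + 4·18 = 86°C.
Reverse: A=12 T=1 G=6 C=6 → Tm = 2·13 + 4·12 = 74°C.
|ΔTm| = |86 − 74| = 12°C, > 4°C.

|ΔTm| = 12°C; the pair is not acceptable.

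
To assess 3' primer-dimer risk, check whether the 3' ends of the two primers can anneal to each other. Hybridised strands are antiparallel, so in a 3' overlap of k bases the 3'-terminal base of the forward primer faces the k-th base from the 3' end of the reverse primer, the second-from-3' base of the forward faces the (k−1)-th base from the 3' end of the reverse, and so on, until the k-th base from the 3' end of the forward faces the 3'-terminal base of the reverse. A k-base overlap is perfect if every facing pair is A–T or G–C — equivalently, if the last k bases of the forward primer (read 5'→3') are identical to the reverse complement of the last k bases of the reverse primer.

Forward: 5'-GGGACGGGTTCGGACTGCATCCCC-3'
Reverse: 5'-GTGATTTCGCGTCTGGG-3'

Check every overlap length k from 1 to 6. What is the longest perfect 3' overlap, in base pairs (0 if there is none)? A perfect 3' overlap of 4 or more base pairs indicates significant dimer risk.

Last 6 bases (5'→3') — forward …ATCCCC, reverse …TCTGGG.
Reverse complement of the reverse primer's last 6 bases: CCCAGA; its first k bases are the reverse complement of the reverse primer's last k bases, so a perfect k-base overlap needs the forward primer's last k bases to equal them.
Comparing (forward last k vs required): k=1: C vs C ✓; k=2: CC vs CC ✓; k=3: CCC vs CCC ✓; k=4: CCCC vs CCCA ✗; k=5: TCCCC vs CCCAG ✗; k=6: ATCCCC vs CCCAGA ✗.
Perfect overlaps at k = 1, 2, 3; the largest is 3.

Longest perfect overlap: 3 complementary base pairs; below the dimer-risk threshold (threshold 4).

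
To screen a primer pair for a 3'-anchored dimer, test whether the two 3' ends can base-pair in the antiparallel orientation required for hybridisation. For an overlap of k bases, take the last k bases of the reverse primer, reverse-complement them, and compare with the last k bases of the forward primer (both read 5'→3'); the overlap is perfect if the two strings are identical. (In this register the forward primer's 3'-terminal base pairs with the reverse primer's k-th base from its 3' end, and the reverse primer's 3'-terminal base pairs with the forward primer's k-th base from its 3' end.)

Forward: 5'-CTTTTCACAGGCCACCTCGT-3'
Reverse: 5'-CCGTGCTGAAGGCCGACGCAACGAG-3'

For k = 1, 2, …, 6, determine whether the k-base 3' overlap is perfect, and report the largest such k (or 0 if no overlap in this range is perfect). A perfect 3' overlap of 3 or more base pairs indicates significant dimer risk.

Longest perfect overlap: 5 complementary base pairs; significant dimer risk (threshold 3).

Last 6 bases (5'→3') — forward …CCTCGT, reverse …AACGAG.
Reverse complement of the reverse primer's last 6 bases: CTCGTT; its first k bases are the reverse complement of the reverse primer's last k bases, so a perfect k-base overlap needs the forward primer's last k bases to equal them.
Comparing (forward last k vs required): k=1: T vs C ✗; k=2: GT vs CT ✗; k=3: CGT vs CTC ✗; k=4: TCGT vs CTCG ✗; k=5: CTCGT vs CTCGT ✓; k=6: CCTCGT vs CTCGTT ✗.
Only k = 5 is perfect, so the longest perfect 3' overlap is 5.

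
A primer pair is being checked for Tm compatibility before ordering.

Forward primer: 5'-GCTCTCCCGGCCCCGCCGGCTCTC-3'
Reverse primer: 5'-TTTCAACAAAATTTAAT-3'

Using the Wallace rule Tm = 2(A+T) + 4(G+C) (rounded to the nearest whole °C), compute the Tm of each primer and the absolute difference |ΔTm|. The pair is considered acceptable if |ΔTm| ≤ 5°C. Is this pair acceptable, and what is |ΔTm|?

|ΔTm| = 50°C; the pair is not acceptable.

Forward: A=0 T=4 G=6 C=14 → Tm = 2·4 + 4·20 = 88°C.
Reverse: A=8 T=7 G=0 C=2 → Tm = 2·15 + 4·2 = 38°C.
|ΔTm| = |88 − 38| = 50°C, > 5°C.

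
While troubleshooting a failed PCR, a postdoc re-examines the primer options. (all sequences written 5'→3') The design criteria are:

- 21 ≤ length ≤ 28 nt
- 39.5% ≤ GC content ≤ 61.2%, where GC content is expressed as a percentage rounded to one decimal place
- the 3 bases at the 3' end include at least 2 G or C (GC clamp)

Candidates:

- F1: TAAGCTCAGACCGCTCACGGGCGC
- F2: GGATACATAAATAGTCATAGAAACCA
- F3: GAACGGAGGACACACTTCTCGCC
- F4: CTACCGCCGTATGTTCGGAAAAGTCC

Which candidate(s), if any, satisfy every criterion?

F1 (24 nt, A=5 T=3 G=7 C=9): length 24 ✓; GC 16/24 = 66.7%, outside 39.5–61.2% ✗; 3' end CGC has 3 G/C ✓ — fails.
F2 (26 nt, A=13 T=5 G=4 C=4): length 26 ✓; GC 8/26 = 30.8%, outside 39.5–61.2% ✗; 3' end CCA has 2 G/C ✓ — fails.
F3 (23 nt, A=6 T=3 G=6 C=8): length 23 ✓; GC 14/23 = 60.9% ✓; 3' end GCC has 3 G/C ✓ — passes.
F4 (26 nt, A=6 T=6 G=6 C=8): length 26 ✓; GC 14/26 = 53.8% ✓; 3' end TCC has 2 G/C ✓ — passes.

F3 and F4.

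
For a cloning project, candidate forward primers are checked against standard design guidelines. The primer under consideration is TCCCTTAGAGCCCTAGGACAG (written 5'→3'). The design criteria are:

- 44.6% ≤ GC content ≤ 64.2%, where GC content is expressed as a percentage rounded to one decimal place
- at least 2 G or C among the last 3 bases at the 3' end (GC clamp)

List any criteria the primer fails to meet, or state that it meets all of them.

Base counts: A=5, T=4, G=5, C=7 (length 21).
GC content: GC 12/21 = 57.1% ✓
GC clamp: 3' end CAG has 2 G/C ✓

Meets all criteria.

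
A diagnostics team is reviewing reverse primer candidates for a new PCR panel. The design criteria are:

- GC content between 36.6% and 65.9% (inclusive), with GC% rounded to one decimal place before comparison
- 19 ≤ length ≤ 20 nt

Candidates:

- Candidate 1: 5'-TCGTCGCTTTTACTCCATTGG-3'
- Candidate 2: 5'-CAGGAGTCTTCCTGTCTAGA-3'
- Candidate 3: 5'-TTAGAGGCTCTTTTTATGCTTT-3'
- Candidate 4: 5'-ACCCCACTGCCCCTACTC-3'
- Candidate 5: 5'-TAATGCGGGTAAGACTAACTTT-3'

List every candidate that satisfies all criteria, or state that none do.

Candidate 1 (21 nt, A=2 T=9 G=4 C=6): GC 10/21 = 47.6% ✓; length 21, outside 19–20 ✗ — fails.
Candidate 2 (20 nt, A=4 T=6 G=5 C=5): GC 10/20 = 50.0% ✓; length 20 ✓ — passes.
Candidate 3 (22 nt, A=3 T=12 G=4 C=3): GC 7/22 = 31.8%, outside 36.6–65.9% ✗; length 22, outside 19–20 ✗ — fails.
Candidate 4 (18 nt, A=3 T=3 G=1 C=11): GC 12/18 = 66.7%, outside 36.6–65.9% ✗; length 18, outside 19–20 ✗ — fails.
Candidate 5 (22 nt, A=7 T=7 G=5 C=3): GC 8/22 = 36.4%, outside 36.6–65.9% ✗; length 22, outside 19–20 ✗ — fails.

Candidate 2 only.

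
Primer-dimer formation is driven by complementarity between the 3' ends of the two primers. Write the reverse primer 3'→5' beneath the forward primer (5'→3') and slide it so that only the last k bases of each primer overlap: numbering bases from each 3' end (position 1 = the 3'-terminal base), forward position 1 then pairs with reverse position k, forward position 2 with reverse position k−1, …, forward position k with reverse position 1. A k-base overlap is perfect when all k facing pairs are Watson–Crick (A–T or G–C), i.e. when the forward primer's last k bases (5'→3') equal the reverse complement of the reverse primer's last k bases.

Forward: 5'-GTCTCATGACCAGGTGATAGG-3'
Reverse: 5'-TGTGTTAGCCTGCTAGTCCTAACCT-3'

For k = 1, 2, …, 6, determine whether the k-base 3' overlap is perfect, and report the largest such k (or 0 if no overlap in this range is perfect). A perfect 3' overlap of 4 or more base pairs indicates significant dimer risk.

Longest perfect overlap: 3 complementary base pairs; below the dimer-risk threshold (threshold 4).

Last 6 bases (5'→3') — forward …GATAGG, reverse …TAACCT.
Reverse complement of the reverse primer's last 6 bases: AGGTTA; its first k bases are the reverse complement of the reverse primer's last k bases, so a perfect k-base overlap needs the forward primer's last k bases to equal them.
Comparing (forward last k vs required): k=1: G vs A ✗; k=2: GG vs AG ✗; k=3: AGG vs AGG ✓; k=4: TAGG vs AGGT ✗; k=5: ATAGG vs AGGTT ✗; k=6: GATAGG vs AGGTTA ✗.
Only k = 3 is perfect, so the longest perfect 3' overlap is 3.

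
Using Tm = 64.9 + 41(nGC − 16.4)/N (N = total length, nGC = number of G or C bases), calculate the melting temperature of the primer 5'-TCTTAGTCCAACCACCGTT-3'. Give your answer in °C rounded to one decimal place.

Base counts: A=4, T=6, G=2, C=7; G+C = 9, N = 19.
Tm = 64.9 + 41·(9 − 16.4)/19 = 64.9 + -303.40/19 = 48.9°C.

48.9°C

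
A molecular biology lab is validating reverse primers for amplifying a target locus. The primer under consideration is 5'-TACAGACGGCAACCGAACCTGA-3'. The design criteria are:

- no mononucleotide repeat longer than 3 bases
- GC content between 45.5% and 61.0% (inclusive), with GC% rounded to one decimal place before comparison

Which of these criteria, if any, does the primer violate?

Meets all criteria.

Base counts: A=8, T=2, G=5, C=7 (length 22).
homopolymer run: longest run = 2 ✓
GC content: GC 12/22 = 54.5% ✓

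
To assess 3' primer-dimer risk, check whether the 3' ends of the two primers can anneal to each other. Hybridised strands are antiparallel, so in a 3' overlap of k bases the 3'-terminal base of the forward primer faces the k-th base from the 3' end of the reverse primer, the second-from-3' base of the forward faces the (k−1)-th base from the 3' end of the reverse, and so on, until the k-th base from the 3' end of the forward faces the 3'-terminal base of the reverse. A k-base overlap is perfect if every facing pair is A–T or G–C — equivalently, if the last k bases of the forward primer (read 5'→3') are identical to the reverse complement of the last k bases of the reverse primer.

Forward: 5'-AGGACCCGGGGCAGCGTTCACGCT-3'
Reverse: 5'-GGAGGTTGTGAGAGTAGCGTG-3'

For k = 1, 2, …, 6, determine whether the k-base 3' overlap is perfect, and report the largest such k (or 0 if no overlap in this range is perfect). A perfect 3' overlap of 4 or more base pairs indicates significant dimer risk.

Last 6 bases (5'→3') — forward …CACGCT, reverse …AGCGTG.
Reverse complement of the reverse primer's last 6 bases: CACGCT; its first k bases are the reverse complement of the reverse primer's last k bases, so a perfect k-base overlap needs the forward primer's last k bases to equal them.
Comparing (forward last k vs required): k=1: T vs C ✗; k=2: CT vs CA ✗; k=3: GCT vs CAC ✗; k=4: CGCT vs CACG ✗; k=5: ACGCT vs CACGC ✗; k=6: CACGCT vs CACGCT ✓.
Only k = 6 is perfect, so the longest perfect 3' overlap is 6.

Longest perfect overlap: 6 complementary base pairs; significant dimer risk (threshold 4).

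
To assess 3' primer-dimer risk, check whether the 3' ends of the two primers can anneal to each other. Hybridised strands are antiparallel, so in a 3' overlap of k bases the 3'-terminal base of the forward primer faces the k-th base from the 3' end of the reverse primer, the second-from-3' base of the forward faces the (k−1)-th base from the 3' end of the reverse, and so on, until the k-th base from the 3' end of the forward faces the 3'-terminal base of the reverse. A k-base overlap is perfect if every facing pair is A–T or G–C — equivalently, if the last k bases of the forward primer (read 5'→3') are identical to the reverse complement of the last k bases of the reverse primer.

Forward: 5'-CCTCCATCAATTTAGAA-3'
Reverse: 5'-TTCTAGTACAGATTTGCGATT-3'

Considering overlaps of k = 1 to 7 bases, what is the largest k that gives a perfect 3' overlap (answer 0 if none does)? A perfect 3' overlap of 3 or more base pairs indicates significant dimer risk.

Last 7 bases (5'→3') — forward …TTTAGAA, reverse …TGCGATT.
Reverse complement of the reverse primer's last 7 bases: AATCGCA; its first k bases are the reverse complement of the reverse primer's last k bases, so a perfect k-base overlap needs the forward primer's last k bases to equal them.
Comparing (forward last k vs required): k=1: A vs A ✓; k=2: AA vs AA ✓; k=3: GAA vs AAT ✗; k=4: AGAA vs AATC ✗; k=5: TAGAA vs AATCG ✗; k=6: TTAGAA vs AATCGC ✗; k=7: TTTAGAA vs AATCGCA ✗.
Perfect overlaps at k = 1, 2; the largest is 2.

Longest perfect overlap: 2 complementary base pairs; below the dimer-risk threshold (threshold 3).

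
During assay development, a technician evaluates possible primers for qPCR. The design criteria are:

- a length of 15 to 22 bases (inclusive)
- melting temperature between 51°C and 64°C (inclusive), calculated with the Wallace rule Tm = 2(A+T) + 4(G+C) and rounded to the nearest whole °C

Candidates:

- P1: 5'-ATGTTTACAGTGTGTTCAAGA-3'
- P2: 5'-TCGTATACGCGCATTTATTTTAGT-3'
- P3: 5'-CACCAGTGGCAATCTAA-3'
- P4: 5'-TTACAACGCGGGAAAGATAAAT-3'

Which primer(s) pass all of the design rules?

P1 (21 nt, A=6 T=8 G=5 C=2): length 21 ✓; Tm = 2·14 + 4·7 = 56°C ✓ — passes.
P2 (24 nt, A=5 T=11 G=4 C=4): length 24, outside 15–22 ✗; Tm = 2·16 + 4·8 = 64°C ✓ — fails.
P3 (17 nt, A=6 T=3 G=3 C=5): length 17 ✓; Tm = 2·9 + 4·8 = 50°C, outside 51–64°C ✗ — fails.
P4 (22 nt, A=10 T=4 G=5 C=3): length 22 ✓; Tm = 2·14 + 4·8 = 60°C ✓ — passes.

P1 and P4.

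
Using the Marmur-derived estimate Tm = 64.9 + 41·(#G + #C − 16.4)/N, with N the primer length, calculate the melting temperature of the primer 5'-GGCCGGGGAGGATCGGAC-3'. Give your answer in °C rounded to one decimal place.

59.4°C

Base counts: A=3, T=1, G=10, C=4; G+C = 14, N = 18.
Tm = 64.9 + 41·(14 − 16.4)/18 = 64.9 + -98.40/18 = 59.4°C.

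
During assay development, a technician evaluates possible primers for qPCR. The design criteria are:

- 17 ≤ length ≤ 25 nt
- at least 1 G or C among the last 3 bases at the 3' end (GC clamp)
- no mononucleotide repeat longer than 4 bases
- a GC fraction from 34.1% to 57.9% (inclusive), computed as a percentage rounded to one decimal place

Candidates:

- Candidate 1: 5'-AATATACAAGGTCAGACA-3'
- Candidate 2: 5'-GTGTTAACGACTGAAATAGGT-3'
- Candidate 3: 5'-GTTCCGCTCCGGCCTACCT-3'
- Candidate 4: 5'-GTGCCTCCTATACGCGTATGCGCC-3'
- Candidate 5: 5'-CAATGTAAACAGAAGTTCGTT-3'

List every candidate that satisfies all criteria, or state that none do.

Candidate 1 (18 nt, A=9 T=3 G=3 C=3): length 18 ✓; 3' end ACA has 1 G/C ✓; longest run = 2 ✓; GC 6/18 = 33.3%, outside 34.1–57.9% ✗ — fails.
Candidate 2 (21 nt, A=7 T=6 G=6 C=2): length 21 ✓; 3' end GGT has 2 G/C ✓; longest run = 3 ✓; GC 8/21 = 38.1% ✓ — passes.
Candidate 3 (19 nt, A=1 T=5 G=4 C=9): length 19 ✓; 3' end CCT has 2 G/C ✓; longest run = 2 ✓; GC 13/19 = 68.4%, outside 34.1–57.9% ✗ — fails.
Candidate 4 (24 nt, A=3 T=6 G=6 C=9): length 24 ✓; 3' end GCC has 3 G/C ✓; longest run = 2 ✓; GC 15/24 = 62.5%, outside 34.1–57.9% ✗ — fails.
Candidate 5 (21 nt, A=8 T=6 G=4 C=3): length 21 ✓; 3' end GTT has 1 G/C ✓; longest run = 3 ✓; GC 7/21 = 33.3%, outside 34.1–57.9% ✗ — fails.

Candidate 2 only.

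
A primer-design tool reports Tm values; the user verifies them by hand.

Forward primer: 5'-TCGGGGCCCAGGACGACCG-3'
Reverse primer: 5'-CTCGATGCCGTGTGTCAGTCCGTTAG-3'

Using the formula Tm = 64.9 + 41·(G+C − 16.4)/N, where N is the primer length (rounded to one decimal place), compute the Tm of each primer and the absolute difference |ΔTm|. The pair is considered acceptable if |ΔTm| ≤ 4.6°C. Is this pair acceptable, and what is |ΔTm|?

|ΔTm| = 0.8°C; the pair is acceptable.

Forward: G+C = 15, N = 19 → Tm = 64.9 + 41·(15 − 16.4)/19 = 61.9°C.
Reverse: G+C = 15, N = 26 → Tm = 64.9 + 41·(15 − 16.4)/26 = 62.7°C.
|ΔTm| = |61.9 − 62.7| = 0.8°C, ≤ 4.6°C.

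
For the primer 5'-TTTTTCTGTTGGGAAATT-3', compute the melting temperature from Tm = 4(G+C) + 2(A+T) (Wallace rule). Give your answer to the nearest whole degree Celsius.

Base counts: A=3, T=10, G=4, C=1 (length 18).
Tm = 2·(3+10) + 4·(4+1) = 2·13 + 4·5 = 26 + 20 = 46°C.

46°C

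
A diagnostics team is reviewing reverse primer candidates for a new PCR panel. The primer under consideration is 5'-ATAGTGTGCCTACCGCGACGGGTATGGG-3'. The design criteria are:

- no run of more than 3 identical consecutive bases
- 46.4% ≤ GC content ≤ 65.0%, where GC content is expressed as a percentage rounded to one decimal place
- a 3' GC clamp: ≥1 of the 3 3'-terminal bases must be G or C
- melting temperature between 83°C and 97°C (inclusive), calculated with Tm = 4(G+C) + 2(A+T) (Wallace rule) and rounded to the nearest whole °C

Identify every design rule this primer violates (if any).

Base counts: A=5, T=6, G=11, C=6 (length 28).
homopolymer run: longest run = 3 ✓
GC content: GC 17/28 = 60.7% ✓
GC clamp: 3' end GGG has 3 G/C ✓
Tm: Tm = 2·11 + 4·17 = 90°C ✓

Meets all criteria.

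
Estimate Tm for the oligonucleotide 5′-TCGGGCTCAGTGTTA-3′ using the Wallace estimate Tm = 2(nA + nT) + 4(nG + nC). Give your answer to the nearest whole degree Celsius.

46°C

Base counts: A=2, T=5, G=5, C=3 (length 15).
Tm = 2·(2+5) + 4·(5+3) = 2·7 + 4·8 = 14 + 32 = 46°C.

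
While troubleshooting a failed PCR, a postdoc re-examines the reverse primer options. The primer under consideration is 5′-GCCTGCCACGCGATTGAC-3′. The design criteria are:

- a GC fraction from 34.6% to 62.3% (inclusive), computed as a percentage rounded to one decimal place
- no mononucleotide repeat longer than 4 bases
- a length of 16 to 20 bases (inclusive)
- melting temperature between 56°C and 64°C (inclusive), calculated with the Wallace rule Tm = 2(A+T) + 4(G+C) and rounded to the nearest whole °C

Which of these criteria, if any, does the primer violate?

Fails: GC content.

Base counts: A=3, T=3, G=5, C=7 (length 18).
GC content: GC 12/18 = 66.7%, outside 34.6–62.3% ✗
homopolymer run: longest run = 2 ✓
length: length 18 ✓
Tm: Tm = 2·6 + 4·12 = 60°C ✓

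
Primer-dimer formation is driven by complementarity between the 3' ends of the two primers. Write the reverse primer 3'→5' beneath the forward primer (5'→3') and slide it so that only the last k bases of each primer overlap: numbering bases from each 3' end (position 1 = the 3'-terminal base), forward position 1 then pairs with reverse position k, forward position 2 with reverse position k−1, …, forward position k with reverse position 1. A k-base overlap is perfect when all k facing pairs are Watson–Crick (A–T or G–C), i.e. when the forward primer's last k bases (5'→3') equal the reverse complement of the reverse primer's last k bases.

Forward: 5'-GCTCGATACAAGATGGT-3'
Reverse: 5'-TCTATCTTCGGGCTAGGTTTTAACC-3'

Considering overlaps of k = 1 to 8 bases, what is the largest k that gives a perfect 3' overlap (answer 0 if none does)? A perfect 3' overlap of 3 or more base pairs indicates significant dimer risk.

Longest perfect overlap: 3 complementary base pairs; significant dimer risk (threshold 3).

Last 8 bases (5'→3') — forward …AAGATGGT, reverse …TTTTAACC.
Reverse complement of the reverse primer's last 8 bases: GGTTAAAA; its first k bases are the reverse complement of the reverse primer's last k bases, so a perfect k-base overlap needs the forward primer's last k bases to equal them.
Comparing (forward last k vs required): k=1: T vs G ✗; k=2: GT vs GG ✗; k=3: GGT vs GGT ✓; k=4: TGGT vs GGTT ✗; k=5: ATGGT vs GGTTA ✗; k=6: GATGGT vs GGTTAA ✗; k=7: AGATGGT vs GGTTAAA ✗; k=8: AAGATGGT vs GGTTAAAA ✗.
Only k = 3 is perfect, so the longest perfect 3' overlap is 3.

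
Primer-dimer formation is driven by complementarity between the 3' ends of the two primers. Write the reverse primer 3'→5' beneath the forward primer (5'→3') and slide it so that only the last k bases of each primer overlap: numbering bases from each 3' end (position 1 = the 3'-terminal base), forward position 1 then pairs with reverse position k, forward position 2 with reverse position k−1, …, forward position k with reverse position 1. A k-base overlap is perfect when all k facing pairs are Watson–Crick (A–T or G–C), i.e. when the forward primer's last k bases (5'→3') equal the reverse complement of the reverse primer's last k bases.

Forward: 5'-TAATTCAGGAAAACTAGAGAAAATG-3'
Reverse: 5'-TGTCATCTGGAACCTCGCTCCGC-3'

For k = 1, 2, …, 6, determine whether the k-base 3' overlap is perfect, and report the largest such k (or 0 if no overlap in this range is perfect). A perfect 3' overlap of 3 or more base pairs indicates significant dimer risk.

Last 6 bases (5'→3') — forward …AAAATG, reverse …CTCCGC.
Reverse complement of the reverse primer's last 6 bases: GCGGAG; its first k bases are the reverse complement of the reverse primer's last k bases, so a perfect k-base overlap needs the forward primer's last k bases to equal them.
Comparing (forward last k vs required): k=1: G vs G ✓; k=2: TG vs GC ✗; k=3: ATG vs GCG ✗; k=4: AATG vs GCGG ✗; k=5: AAATG vs GCGGA ✗; k=6: AAAATG vs GCGGAG ✗.
Only k = 1 is perfect, so the longest perfect 3' overlap is 1.

Longest perfect overlap: 1 complementary base pair; below the dimer-risk threshold (threshold 3).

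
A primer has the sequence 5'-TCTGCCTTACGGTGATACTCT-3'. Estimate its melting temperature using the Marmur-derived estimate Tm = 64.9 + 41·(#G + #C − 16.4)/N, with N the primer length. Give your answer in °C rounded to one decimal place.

52.4°C

Base counts: A=3, T=8, G=4, C=6; G+C = 10, N = 21.
Tm = 64.9 + 41·(10 − 16.4)/21 = 64.9 + -262.40/21 = 52.4°C.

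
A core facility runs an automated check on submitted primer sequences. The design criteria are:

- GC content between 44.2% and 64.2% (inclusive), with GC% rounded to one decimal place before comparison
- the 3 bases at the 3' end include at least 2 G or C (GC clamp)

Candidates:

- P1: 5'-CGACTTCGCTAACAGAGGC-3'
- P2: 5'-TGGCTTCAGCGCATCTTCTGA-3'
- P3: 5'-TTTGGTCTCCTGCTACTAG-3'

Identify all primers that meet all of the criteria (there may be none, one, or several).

P1 only.

P1 (19 nt, A=5 T=3 G=5 C=6): GC 11/19 = 57.9% ✓; 3' end GGC has 3 G/C ✓ — passes.
P2 (21 nt, A=3 T=7 G=5 C=6): GC 11/21 = 52.4% ✓; 3' end TGA has 1 G/C, need ≥2 ✗ — fails.
P3 (19 nt, A=2 T=8 G=4 C=5): GC 9/19 = 47.4% ✓; 3' end TAG has 1 G/C, need ≥2 ✗ — fails.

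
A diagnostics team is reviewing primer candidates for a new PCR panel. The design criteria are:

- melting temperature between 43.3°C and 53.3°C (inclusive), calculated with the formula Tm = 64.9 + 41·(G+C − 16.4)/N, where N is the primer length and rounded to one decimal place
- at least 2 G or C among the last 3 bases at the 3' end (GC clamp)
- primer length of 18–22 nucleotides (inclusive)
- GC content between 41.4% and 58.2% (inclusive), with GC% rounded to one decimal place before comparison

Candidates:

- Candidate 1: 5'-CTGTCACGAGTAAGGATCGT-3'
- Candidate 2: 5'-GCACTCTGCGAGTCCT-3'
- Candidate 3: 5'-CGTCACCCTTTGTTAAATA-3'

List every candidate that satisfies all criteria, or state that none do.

Candidate 1 only.

Candidate 1 (20 nt, A=5 T=5 G=6 C=4): Tm = 64.9 + 41·(10 − 16.4)/20 = 51.8°C ✓; 3' end CGT has 2 G/C ✓; length 20 ✓; GC 10/20 = 50.0% ✓ — passes.
Candidate 2 (16 nt, A=2 T=4 G=4 C=6): Tm = 64.9 + 41·(10 − 16.4)/16 = 48.5°C ✓; 3' end CCT has 2 G/C ✓; length 16, outside 18–22 ✗; GC 10/16 = 62.5%, outside 41.4–58.2% ✗ — fails.
Candidate 3 (19 nt, A=5 T=7 G=2 C=5): Tm = 64.9 + 41·(7 − 16.4)/19 = 44.6°C ✓; 3' end ATA has 0 G/C, need ≥2 ✗; length 19 ✓; GC 7/19 = 36.8%, outside 41.4–58.2% ✗ — fails.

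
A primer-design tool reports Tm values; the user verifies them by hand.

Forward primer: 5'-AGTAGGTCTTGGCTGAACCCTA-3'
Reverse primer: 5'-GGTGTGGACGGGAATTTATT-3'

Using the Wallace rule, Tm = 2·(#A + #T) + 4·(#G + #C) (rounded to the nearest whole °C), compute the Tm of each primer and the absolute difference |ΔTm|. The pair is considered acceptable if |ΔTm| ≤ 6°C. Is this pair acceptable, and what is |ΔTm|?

Forward: A=5 T=6 G=6 C=5 → Tm = 2·11 + 4·11 = 66°C.
Reverse: A=4 T=7 G=8 C=1 → Tm = 2·11 + 4·9 = 58°C.
|ΔTm| = |66 − 58| = 8°C, > 6°C.

|ΔTm| = 8°C; the pair is not acceptable.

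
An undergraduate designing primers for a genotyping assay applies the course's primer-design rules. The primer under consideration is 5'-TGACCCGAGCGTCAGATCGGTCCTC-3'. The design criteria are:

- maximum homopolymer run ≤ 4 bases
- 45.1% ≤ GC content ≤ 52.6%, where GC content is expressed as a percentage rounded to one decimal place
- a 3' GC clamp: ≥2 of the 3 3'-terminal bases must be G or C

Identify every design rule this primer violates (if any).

Fails: GC content.

Base counts: A=4, T=5, G=7, C=9 (length 25).
homopolymer run: longest run = 3 ✓
GC content: GC 16/25 = 64.0%, outside 45.1–52.6% ✗
GC clamp: 3' end CTC has 2 G/C ✓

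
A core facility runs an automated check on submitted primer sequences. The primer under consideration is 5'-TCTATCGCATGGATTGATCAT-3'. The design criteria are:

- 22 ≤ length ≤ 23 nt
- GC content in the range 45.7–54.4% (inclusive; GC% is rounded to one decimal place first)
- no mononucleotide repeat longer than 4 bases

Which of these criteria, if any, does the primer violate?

Base counts: A=5, T=8, G=4, C=4 (length 21).
length: length 21, outside 22–23 ✗
GC content: GC 8/21 = 38.1%, outside 45.7–54.4% ✗
homopolymer run: longest run = 2 ✓

Fails: length, GC content.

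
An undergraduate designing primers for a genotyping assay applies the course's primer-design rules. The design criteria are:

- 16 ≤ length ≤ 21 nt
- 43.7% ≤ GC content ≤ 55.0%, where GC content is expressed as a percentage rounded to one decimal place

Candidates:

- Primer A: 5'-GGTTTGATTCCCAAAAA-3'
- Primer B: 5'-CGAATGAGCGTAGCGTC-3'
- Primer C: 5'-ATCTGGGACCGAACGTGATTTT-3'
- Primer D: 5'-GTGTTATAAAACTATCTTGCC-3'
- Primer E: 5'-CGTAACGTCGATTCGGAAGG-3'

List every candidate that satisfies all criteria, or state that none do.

Primer A (17 nt, A=6 T=5 G=3 C=3): length 17 ✓; GC 6/17 = 35.3%, outside 43.7–55.0% ✗ — fails.
Primer B (17 nt, A=4 T=3 G=6 C=4): length 17 ✓; GC 10/17 = 58.8%, outside 43.7–55.0% ✗ — fails.
Primer C (22 nt, A=5 T=7 G=6 C=4): length 22, outside 16–21 ✗; GC 10/22 = 45.5% ✓ — fails.
Primer D (21 nt, A=6 T=8 G=3 C=4): length 21 ✓; GC 7/21 = 33.3%, outside 43.7–55.0% ✗ — fails.
Primer E (20 nt, A=5 T=4 G=7 C=4): length 20 ✓; GC 11/20 = 55.0% ✓ — passes.

Primer E only.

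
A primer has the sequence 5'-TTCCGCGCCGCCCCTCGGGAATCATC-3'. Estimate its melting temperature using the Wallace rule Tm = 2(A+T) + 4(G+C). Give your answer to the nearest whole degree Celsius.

Base counts: A=3, T=5, G=6, C=12 (length 26).
Tm = 2·(3+5) + 4·(6+12) = 2·8 + 4·18 = 16 + 72 = 88°C.

88°C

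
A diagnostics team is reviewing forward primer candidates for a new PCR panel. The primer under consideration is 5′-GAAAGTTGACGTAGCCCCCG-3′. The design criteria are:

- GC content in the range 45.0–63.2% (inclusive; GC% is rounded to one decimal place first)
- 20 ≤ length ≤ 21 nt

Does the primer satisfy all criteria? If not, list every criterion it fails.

Base counts: A=5, T=3, G=6, C=6 (length 20).
GC content: GC 12/20 = 60.0% ✓
length: length 20 ✓

Meets all criteria.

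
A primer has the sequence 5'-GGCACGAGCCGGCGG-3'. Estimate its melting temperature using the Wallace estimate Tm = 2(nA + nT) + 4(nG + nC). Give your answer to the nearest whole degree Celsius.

Base counts: A=2, T=0, G=8, C=5 (length 15).
Tm = 2·(2+0) + 4·(8+5) = 2·2 + 4·13 = 4 + 52 = 56°C.

56°C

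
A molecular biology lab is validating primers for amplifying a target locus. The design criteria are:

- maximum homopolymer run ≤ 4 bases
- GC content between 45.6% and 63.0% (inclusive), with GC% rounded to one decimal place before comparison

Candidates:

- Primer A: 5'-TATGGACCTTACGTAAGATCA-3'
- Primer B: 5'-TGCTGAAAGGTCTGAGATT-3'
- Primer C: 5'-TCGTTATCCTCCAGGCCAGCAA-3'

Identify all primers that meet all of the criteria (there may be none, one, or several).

Primer A (21 nt, A=7 T=6 G=4 C=4): longest run = 2 ✓; GC 8/21 = 38.1%, outside 45.6–63.0% ✗ — fails.
Primer B (19 nt, A=5 T=6 G=6 C=2): longest run = 3 ✓; GC 8/19 = 42.1%, outside 45.6–63.0% ✗ — fails.
Primer C (22 nt, A=5 T=5 G=4 C=8): longest run = 2 ✓; GC 12/22 = 54.5% ✓ — passes.

Primer C only.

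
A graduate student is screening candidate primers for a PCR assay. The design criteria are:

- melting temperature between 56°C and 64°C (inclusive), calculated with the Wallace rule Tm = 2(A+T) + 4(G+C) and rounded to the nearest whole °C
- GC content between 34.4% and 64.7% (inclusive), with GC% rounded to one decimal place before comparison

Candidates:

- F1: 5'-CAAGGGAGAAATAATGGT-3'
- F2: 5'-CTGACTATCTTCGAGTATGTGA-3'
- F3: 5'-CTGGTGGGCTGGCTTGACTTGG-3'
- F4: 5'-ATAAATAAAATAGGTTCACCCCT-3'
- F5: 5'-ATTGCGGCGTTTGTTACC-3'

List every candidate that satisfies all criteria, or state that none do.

F2 only.

F1 (18 nt, A=8 T=3 G=6 C=1): Tm = 2·11 + 4·7 = 50°C, outside 56–64°C ✗; GC 7/18 = 38.9% ✓ — fails.
F2 (22 nt, A=5 T=8 G=5 C=4): Tm = 2·13 + 4·9 = 62°C ✓; GC 9/22 = 40.9% ✓ — passes.
F3 (22 nt, A=1 T=7 G=10 C=4): Tm = 2·8 + 4·14 = 72°C, outside 56–64°C ✗; GC 14/22 = 63.6% ✓ — fails.
F4 (23 nt, A=10 T=6 G=2 C=5): Tm = 2·16 + 4·7 = 60°C ✓; GC 7/23 = 30.4%, outside 34.4–64.7% ✗ — fails.
F5 (18 nt, A=2 T=7 G=5 C=4): Tm = 2·9 + 4·9 = 54°C, outside 56–64°C ✗; GC 9/18 = 50.0% ✓ — fails.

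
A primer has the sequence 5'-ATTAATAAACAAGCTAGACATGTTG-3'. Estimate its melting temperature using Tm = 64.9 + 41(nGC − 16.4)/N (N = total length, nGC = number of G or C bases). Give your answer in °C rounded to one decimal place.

Base counts: A=11, T=7, G=4, C=3; G+C = 7, N = 25.
Tm = 64.9 + 41·(7 − 16.4)/25 = 64.9 + -385.40/25 = 49.5°C.

49.5°C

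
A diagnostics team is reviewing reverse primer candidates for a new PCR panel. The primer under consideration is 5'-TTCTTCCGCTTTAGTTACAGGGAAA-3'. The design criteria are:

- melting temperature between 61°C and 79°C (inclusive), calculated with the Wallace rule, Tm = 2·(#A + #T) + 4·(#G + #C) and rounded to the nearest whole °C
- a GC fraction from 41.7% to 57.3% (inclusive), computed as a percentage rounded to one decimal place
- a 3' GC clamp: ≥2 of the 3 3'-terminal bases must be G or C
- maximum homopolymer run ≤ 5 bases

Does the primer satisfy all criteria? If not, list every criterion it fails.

Base counts: A=6, T=9, G=5, C=5 (length 25).
Tm: Tm = 2·15 + 4·10 = 70°C ✓
GC content: GC 10/25 = 40.0%, outside 41.7–57.3% ✗
GC clamp: 3' end AAA has 0 G/C, need ≥2 ✗
homopolymer run: longest run = 3 ✓

Fails: GC content, GC clamp.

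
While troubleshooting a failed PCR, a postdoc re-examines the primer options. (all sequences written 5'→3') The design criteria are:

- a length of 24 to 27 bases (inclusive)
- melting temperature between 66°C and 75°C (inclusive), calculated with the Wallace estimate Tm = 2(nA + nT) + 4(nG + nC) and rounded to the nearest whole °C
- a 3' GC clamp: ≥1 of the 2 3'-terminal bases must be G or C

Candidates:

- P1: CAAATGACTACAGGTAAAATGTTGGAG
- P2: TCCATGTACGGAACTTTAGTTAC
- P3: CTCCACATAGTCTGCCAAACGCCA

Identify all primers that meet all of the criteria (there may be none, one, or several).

P1 (27 nt, A=11 T=6 G=7 C=3): length 27 ✓; Tm = 2·17 + 4·10 = 74°C ✓; 3' end AG has 1 G/C ✓ — passes.
P2 (23 nt, A=6 T=8 G=4 C=5): length 23, outside 24–27 ✗; Tm = 2·14 + 4·9 = 64°C, outside 66–75°C ✗; 3' end AC has 1 G/C ✓ — fails.
P3 (24 nt, A=7 T=4 G=3 C=10): length 24 ✓; Tm = 2·11 + 4·13 = 74°C ✓; 3' end CA has 1 G/C ✓ — passes.

P1 and P3.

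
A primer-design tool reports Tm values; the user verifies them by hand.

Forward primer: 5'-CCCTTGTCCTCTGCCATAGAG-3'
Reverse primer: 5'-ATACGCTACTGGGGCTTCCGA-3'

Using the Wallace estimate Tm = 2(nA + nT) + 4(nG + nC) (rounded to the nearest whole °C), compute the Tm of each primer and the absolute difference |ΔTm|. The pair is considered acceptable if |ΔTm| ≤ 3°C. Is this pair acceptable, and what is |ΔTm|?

Forward: A=3 T=6 G=4 C=8 → Tm = 2·9 + 4·12 = 66°C.
Reverse: A=4 T=5 G=6 C=6 → Tm = 2·9 + 4·12 = 66°C.
|ΔTm| = |66 − 66| = 0°C, ≤ 3°C.

|ΔTm| = 0°C; the pair is acceptable.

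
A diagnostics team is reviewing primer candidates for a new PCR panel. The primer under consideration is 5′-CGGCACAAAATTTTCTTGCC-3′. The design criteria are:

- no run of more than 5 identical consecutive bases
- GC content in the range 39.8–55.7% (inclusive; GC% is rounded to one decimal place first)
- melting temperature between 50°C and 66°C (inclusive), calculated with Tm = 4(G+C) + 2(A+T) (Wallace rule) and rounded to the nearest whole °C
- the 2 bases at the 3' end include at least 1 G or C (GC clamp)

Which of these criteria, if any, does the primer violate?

Meets all criteria.

Base counts: A=5, T=6, G=3, C=6 (length 20).
homopolymer run: longest run = 4 ✓
GC content: GC 9/20 = 45.0% ✓
Tm: Tm = 2·11 + 4·9 = 58°C ✓
GC clamp: 3' end CC has 2 G/C ✓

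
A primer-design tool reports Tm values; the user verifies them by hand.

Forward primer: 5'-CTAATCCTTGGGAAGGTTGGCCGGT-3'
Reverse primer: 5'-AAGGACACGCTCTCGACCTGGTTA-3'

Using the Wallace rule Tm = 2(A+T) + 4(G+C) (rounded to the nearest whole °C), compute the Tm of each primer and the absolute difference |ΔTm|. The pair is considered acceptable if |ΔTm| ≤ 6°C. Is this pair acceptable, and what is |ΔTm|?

|ΔTm| = 4°C; the pair is acceptable.

Forward: A=4 T=7 G=9 C=5 → Tm = 2·11 + 4·14 = 78°C.
Reverse: A=6 T=5 G=6 C=7 → Tm = 2·11 + 4·13 = 74°C.
|ΔTm| = |78 − 74| = 4°C, ≤ 6°C.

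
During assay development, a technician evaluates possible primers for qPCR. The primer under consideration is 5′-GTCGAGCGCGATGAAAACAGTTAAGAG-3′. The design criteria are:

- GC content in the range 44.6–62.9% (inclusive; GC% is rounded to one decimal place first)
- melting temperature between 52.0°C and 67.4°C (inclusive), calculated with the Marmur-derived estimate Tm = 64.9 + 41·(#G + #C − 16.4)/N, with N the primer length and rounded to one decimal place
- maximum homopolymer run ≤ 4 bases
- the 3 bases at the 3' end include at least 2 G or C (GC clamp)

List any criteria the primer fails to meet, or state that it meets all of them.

Meets all criteria.

Base counts: A=10, T=4, G=9, C=4 (length 27).
GC content: GC 13/27 = 48.1% ✓
Tm: Tm = 64.9 + 41·(13 − 16.4)/27 = 59.7°C ✓
homopolymer run: longest run = 4 ✓
GC clamp: 3' end GAG has 2 G/C ✓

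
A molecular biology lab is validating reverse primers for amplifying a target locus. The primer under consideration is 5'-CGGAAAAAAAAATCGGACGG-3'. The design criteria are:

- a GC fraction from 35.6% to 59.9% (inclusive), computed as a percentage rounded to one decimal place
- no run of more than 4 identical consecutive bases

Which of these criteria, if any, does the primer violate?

Base counts: A=10, T=1, G=6, C=3 (length 20).
GC content: GC 9/20 = 45.0% ✓
homopolymer run: longest run = 9, exceeds 4 ✗

Fails: homopolymer run.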